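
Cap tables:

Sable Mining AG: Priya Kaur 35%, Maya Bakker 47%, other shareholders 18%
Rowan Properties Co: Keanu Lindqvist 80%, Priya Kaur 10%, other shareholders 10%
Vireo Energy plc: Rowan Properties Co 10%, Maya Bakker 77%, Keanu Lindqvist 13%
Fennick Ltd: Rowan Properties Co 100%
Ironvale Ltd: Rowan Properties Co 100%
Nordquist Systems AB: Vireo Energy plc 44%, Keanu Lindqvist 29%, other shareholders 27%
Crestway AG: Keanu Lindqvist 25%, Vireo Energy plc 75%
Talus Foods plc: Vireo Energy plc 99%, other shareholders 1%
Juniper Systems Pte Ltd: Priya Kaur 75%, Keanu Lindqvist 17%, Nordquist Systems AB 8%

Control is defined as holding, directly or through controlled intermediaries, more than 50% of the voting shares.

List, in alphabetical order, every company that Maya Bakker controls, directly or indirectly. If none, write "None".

Maya holds 77% of Vireo, so Maya controls Vireo.
Vireo holds 75% of Crestway, so Maya controls Crestway.
Vireo holds 99% of Talus, so Maya controls Talus.
No other company's threshold is met.

Crestway AG, Talus Foods plc, Vireo Energy plc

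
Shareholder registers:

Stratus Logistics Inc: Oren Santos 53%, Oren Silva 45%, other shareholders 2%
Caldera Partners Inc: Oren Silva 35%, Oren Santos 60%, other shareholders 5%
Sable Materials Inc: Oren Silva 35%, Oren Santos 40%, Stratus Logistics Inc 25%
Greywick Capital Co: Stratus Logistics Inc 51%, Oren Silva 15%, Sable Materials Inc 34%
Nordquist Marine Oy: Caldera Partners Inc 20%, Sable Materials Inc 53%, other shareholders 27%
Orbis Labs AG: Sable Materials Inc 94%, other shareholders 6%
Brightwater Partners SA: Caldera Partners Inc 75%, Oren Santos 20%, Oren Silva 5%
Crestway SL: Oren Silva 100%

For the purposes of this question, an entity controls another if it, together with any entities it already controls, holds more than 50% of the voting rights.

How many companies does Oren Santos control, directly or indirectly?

7

Oren Santos holds 53% of Stratus, so Oren Santos controls Stratus.
Oren Santos holds 60% of Caldera, so Oren Santos controls Caldera.
Oren Santos and Stratus together hold 40% + 25% = 65% of Sable, so Oren Santos controls Sable.
Stratus and Sable together hold 51% + 34% = 85% of Greywick, so Oren Santos controls Greywick.
Caldera and Sable together hold 20% + 53% = 73% of Nordquist, so Oren Santos controls Nordquist.
Sable holds 94% of Orbis, so Oren Santos controls Orbis.
Caldera and Oren Santos together hold 75% + 20% = 95% of Brightwater, so Oren Santos controls Brightwater.
No other company's threshold is met.
Oren Santos controls 7 companies.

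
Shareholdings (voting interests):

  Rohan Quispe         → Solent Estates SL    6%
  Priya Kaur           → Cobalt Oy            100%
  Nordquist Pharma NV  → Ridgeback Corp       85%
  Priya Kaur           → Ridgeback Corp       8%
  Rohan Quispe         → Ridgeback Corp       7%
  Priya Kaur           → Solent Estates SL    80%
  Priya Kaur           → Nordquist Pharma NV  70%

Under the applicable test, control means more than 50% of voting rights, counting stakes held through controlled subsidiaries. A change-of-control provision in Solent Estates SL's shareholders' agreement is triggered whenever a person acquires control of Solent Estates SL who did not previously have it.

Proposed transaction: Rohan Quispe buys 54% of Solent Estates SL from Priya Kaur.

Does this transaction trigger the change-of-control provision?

The purchase adds only to Rohan's holdings (Priya's stake shrinks), so Rohan is the only person who could newly come to control Solent.
Rohan's largest direct stake is 7% in Ridgeback, which does not meet the threshold, so Rohan controls no company.
In Solent, Rohan's side holds only 6%, not > 50%.
So before the transaction, Rohan does not control Solent.
After the purchase, Rohan's direct stake in Solent rises to 6% + 54% = 60%, and Priya's stake falls to 26%.
Rohan holds 60% of Solent, so Rohan controls Solent.
Rohan did not control Solent before and does after, so the clause is triggered.

Yes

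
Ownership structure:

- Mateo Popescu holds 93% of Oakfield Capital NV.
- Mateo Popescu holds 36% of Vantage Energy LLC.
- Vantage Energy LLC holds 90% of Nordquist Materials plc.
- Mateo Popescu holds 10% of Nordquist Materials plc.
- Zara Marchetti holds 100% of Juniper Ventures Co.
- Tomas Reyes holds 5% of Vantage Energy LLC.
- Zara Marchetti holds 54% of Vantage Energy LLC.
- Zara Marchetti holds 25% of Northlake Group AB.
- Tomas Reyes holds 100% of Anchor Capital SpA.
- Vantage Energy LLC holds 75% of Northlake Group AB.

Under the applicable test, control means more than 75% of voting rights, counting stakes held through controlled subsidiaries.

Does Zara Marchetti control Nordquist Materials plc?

No

Zara holds 100% of Juniper, so Zara controls Juniper.
Neither Zara nor any entity Zara controls holds any voting interest in Nordquist.
So Zara does not control Nordquist.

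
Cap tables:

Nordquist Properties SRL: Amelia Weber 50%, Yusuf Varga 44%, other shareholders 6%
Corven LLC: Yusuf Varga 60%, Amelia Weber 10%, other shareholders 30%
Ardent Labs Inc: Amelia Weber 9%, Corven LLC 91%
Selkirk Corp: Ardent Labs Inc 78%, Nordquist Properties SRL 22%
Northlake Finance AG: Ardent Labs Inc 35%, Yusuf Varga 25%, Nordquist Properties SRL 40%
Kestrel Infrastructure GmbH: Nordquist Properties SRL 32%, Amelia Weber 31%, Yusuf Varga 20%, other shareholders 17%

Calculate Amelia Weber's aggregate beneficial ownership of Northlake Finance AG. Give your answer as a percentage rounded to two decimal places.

26.34%

Amelia reaches Northlake along 3 paths.
Via Ardent: 9% × 35% = 3.15%.
Via Corven → Ardent: 10% × 91% × 35% = 3.185%.
Via Nordquist: 50% × 40% = 20%.
Total: 3.15% + 3.185% + 20% = 26.335%.
Rounded: 26.34%.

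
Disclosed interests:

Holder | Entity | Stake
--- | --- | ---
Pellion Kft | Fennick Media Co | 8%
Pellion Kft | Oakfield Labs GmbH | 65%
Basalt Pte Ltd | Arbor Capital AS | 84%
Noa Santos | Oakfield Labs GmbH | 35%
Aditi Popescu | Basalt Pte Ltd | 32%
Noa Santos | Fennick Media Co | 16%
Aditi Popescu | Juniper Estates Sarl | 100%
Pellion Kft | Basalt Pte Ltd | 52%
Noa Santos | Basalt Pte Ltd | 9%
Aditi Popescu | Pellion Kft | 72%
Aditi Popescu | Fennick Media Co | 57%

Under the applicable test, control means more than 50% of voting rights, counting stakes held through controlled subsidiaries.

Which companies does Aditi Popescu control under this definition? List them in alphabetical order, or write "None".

Aditi holds 72% of Pellion, so Aditi controls Pellion.
Pellion and Aditi together hold 52% + 32% = 84% of Basalt, so Aditi controls Basalt.
Pellion holds 65% of Oakfield, so Aditi controls Oakfield.
Aditi and Pellion together hold 57% + 8% = 65% of Fennick, so Aditi controls Fennick.
Aditi holds 100% of Juniper, so Aditi controls Juniper.
Basalt holds 84% of Arbor, so Aditi controls Arbor.

Arbor Capital AS, Basalt Pte Ltd, Fennick Media Co, Juniper Estates Sarl, Oakfield Labs GmbH, Pellion Kft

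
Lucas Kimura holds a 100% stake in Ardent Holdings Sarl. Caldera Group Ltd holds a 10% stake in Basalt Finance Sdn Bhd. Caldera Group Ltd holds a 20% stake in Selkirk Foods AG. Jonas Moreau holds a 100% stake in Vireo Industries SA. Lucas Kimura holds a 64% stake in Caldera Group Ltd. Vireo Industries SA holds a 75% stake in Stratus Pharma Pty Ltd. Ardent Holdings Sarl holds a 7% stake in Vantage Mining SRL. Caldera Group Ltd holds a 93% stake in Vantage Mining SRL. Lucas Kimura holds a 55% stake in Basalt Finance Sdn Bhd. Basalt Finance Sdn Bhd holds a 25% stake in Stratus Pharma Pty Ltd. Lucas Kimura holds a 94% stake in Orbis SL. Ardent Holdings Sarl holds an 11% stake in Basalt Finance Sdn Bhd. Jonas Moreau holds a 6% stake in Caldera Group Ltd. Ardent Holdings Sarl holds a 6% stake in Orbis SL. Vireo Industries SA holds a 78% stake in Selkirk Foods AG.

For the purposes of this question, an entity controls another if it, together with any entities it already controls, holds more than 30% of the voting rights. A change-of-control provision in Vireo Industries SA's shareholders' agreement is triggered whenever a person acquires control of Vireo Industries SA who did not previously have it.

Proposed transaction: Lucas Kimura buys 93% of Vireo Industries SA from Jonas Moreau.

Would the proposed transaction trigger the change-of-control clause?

The purchase adds only to Lucas's holdings (Jonas's stake shrinks), so Lucas is the only person who could newly come to control Vireo.
Lucas holds 64% of Caldera, so Lucas controls Caldera.
Lucas holds 100% of Ardent, so Lucas controls Ardent.
Ardent and Caldera and Lucas together hold 11% + 10% + 55% = 76% of Basalt, so Lucas controls Basalt.
Ardent and Lucas together hold 6% + 94% = 100% of Orbis, so Lucas controls Orbis.
Caldera and Ardent together hold 93% + 7% = 100% of Vantage, so Lucas controls Vantage.
Neither Lucas nor any entity Lucas controls holds any voting interest in Vireo.
So before the transaction, Lucas does not control Vireo.
After the purchase, Lucas holds 93% of Vireo directly, and Jonas's stake falls to 7%.
Lucas holds 93% of Vireo, so Lucas controls Vireo.
Lucas did not control Vireo before and does after, so the clause is triggered.

Yes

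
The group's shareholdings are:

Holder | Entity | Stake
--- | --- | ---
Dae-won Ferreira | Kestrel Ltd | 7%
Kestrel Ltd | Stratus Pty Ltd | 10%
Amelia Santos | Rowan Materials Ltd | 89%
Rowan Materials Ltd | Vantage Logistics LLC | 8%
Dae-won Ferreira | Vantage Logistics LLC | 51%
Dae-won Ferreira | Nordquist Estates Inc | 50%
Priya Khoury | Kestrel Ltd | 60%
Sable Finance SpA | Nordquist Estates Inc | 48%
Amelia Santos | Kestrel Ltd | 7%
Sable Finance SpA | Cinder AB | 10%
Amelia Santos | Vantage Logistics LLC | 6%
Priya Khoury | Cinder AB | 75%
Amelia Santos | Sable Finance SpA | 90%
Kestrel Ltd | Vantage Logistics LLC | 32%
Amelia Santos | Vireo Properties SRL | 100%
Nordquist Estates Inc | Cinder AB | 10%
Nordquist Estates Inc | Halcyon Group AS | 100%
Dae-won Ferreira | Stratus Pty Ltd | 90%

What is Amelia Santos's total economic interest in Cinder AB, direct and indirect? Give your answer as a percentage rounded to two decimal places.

Amelia reaches Cinder along 2 paths.
Via Sable → Nordquist: 90% × 48% × 10% = 4.32%.
Via Sable: 90% × 10% = 9%.
Total: 4.32% + 9% = 13.32%.

13.32%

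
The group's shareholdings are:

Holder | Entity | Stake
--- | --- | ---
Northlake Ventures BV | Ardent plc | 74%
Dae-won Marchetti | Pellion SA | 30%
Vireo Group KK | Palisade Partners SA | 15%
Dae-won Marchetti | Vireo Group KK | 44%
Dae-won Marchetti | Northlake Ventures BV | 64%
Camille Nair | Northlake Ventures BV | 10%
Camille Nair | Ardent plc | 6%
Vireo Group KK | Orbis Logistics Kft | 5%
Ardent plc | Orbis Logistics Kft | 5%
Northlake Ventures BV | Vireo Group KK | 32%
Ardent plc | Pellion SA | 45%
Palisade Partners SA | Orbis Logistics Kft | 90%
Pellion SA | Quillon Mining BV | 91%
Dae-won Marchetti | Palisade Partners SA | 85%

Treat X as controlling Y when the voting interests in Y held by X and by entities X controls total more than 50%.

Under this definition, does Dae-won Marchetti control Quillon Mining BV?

Dae-won holds 64% of Northlake, so Dae-won controls Northlake.
Northlake holds 74% of Ardent, so Dae-won controls Ardent.
Dae-won and Ardent together hold 30% + 45% = 75% of Pellion, so Dae-won controls Pellion.
Pellion holds 91% of Quillon, so Dae-won controls Quillon.

Yes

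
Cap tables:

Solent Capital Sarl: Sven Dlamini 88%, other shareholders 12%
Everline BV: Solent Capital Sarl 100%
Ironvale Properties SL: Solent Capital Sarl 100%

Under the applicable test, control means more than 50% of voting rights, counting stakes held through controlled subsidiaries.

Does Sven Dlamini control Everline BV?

Sven holds 88% of Solent, so Sven controls Solent.
Solent holds 100% of Everline, so Sven controls Everline.

Yes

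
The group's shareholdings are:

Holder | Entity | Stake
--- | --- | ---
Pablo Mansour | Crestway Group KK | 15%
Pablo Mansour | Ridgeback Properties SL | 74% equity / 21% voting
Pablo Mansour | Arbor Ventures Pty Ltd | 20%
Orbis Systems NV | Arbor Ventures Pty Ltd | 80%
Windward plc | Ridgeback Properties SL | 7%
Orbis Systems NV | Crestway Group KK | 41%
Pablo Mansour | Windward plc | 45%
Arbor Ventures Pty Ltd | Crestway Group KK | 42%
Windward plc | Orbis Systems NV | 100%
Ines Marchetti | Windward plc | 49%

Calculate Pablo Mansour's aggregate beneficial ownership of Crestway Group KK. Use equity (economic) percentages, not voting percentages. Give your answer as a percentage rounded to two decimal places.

Pablo reaches Crestway along 4 paths.
Direct stake: 15% = 15%.
Via Windward → Orbis: 45% × 100% × 41% = 18.45%.
Via Windward → Orbis → Arbor: 45% × 100% × 80% × 42% = 15.12%.
Via Arbor: 20% × 42% = 8.4%.
Total: 15% + 18.45% + 15.12% + 8.4% = 56.97%.

56.97%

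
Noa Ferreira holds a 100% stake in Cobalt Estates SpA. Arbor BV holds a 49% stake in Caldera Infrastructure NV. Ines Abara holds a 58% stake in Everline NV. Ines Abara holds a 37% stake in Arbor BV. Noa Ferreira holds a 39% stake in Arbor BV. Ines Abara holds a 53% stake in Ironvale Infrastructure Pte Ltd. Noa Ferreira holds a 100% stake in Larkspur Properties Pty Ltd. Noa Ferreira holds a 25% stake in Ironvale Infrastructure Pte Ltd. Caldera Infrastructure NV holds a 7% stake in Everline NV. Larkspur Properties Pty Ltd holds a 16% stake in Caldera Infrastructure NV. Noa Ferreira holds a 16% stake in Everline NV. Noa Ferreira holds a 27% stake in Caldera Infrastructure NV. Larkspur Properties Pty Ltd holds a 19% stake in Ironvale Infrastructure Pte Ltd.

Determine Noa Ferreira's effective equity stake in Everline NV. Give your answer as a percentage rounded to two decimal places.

Noa reaches Everline along 4 paths.
Direct stake: 16% = 16%.
Via Larkspur → Caldera: 100% × 16% × 7% = 1.12%.
Via Arbor → Caldera: 39% × 49% × 7% = 1.3377%.
Via Caldera: 27% × 7% = 1.89%.
Total: 16% + 1.12% + 1.3377% + 1.89% = 20.3477%.
Rounded: 20.35%.

20.35%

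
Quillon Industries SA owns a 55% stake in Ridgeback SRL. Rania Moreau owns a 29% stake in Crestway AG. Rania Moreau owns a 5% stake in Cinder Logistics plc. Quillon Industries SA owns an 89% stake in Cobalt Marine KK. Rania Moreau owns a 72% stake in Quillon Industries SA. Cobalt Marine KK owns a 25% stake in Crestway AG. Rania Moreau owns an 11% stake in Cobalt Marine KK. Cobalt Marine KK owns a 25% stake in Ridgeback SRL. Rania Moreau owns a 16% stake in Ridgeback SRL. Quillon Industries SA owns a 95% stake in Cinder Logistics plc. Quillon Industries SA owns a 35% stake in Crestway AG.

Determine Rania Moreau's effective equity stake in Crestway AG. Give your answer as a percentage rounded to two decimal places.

72.97%

Rania reaches Crestway along 4 paths.
Via Cobalt: 11% × 25% = 2.75%.
Via Quillon → Cobalt: 72% × 89% × 25% = 16.02%.
Direct stake: 29% = 29%.
Via Quillon: 72% × 35% = 25.2%.
Total: 2.75% + 16.02% + 29% + 25.2% = 72.97%.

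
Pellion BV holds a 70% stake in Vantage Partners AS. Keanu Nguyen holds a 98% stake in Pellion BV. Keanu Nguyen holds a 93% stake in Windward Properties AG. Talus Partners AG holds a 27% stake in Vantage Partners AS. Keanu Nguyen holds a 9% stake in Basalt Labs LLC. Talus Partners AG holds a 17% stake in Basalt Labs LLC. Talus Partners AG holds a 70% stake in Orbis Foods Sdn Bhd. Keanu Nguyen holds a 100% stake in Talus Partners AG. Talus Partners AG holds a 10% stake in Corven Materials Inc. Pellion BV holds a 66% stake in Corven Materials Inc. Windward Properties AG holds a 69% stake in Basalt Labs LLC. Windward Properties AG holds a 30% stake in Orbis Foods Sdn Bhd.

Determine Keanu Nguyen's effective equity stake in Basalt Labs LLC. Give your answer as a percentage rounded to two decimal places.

90.17%

Keanu reaches Basalt along 3 paths.
Via Talus: 100% × 17% = 17%.
Via Windward: 93% × 69% = 64.17%.
Direct stake: 9% = 9%.
Total: 17% + 64.17% + 9% = 90.17%.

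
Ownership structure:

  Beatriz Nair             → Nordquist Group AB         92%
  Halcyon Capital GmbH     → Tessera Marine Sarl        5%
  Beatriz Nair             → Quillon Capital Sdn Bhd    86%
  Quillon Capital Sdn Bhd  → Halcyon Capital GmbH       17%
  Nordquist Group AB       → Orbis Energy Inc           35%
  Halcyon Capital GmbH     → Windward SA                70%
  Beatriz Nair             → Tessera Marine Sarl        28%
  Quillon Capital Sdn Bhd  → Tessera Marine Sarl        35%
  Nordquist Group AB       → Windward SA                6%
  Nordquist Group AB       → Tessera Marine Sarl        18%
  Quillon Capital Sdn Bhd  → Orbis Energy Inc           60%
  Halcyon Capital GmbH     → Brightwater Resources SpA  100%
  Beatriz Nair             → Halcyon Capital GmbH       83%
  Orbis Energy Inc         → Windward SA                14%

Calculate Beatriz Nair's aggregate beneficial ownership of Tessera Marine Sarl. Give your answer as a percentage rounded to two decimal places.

Beatriz reaches Tessera along 5 paths.
Via Quillon: 86% × 35% = 30.1%.
Direct stake: 28% = 28%.
Via Nordquist: 92% × 18% = 16.56%.
Via Quillon → Halcyon: 86% × 17% × 5% = 0.731%.
Via Halcyon: 83% × 5% = 4.15%.
Total: 30.1% + 28% + 16.56% + 0.731% + 4.15% = 79.541%.
Rounded: 79.54%.

79.54%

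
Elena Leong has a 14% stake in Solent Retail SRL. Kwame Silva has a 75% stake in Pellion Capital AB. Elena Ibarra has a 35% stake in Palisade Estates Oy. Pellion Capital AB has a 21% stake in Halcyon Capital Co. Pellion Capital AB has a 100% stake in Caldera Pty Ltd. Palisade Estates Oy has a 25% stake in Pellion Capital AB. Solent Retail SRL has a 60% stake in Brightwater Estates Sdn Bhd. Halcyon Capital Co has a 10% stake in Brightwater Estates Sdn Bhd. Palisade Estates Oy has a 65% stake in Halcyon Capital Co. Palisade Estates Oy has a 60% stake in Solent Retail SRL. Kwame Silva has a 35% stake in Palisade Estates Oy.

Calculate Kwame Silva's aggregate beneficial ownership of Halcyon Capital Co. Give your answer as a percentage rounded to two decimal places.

40.34%

Kwame reaches Halcyon along 3 paths.
Via Palisade → Pellion: 35% × 25% × 21% = 1.8375%.
Via Pellion: 75% × 21% = 15.75%.
Via Palisade: 35% × 65% = 22.75%.
Total: 1.8375% + 15.75% + 22.75% = 40.3375%.
Rounded: 40.34%.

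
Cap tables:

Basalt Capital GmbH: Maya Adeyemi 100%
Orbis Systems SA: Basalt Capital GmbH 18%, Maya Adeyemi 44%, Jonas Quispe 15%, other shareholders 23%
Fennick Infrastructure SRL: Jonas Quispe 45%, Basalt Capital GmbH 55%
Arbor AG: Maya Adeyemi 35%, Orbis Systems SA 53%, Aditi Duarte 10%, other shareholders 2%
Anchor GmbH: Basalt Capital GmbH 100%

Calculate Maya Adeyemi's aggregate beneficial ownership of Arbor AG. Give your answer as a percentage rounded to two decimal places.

67.86%

Maya reaches Arbor along 3 paths.
Direct stake: 35% = 35%.
Via Basalt → Orbis: 100% × 18% × 53% = 9.54%.
Via Orbis: 44% × 53% = 23.32%.
Total: 35% + 9.54% + 23.32% = 67.86%.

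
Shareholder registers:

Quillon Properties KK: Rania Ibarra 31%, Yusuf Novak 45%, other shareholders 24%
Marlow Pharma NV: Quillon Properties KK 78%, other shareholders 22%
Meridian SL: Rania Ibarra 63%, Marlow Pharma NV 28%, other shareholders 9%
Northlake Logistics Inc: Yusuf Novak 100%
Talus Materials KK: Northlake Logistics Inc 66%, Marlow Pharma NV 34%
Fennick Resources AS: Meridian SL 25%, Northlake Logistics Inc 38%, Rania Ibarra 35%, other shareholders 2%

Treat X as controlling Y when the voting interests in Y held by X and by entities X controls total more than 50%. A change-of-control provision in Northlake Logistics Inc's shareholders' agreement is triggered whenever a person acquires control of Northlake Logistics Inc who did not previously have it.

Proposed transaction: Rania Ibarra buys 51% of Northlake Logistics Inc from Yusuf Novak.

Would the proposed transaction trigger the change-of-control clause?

Yes

The purchase adds only to Rania's holdings (Yusuf's stake shrinks), so Rania is the only person who could newly come to control Northlake.
Rania holds 63% of Meridian, so Rania controls Meridian.
Meridian and Rania together hold 25% + 35% = 60% of Fennick, so Rania controls Fennick.
Neither Rania nor any entity Rania controls holds any voting interest in Northlake.
So before the transaction, Rania does not control Northlake.
After the purchase, Rania holds 51% of Northlake directly, and Yusuf's stake falls to 49%.
Rania holds 51% of Northlake, so Rania controls Northlake.
Rania did not control Northlake before and does after, so the clause is triggered.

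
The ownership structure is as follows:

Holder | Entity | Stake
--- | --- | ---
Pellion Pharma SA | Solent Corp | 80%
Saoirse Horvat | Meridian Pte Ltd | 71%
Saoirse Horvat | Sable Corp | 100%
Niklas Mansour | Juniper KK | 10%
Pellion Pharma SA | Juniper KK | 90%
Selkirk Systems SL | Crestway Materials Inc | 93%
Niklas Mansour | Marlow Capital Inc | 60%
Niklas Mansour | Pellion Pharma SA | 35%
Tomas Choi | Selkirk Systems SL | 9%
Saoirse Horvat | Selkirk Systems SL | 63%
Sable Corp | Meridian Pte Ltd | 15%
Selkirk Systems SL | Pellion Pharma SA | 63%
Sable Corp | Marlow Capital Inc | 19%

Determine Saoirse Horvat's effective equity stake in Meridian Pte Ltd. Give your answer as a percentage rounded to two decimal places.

Saoirse reaches Meridian along 2 paths.
Direct stake: 71% = 71%.
Via Sable: 100% × 15% = 15%.
Total: 71% + 15% = 86%.
Rounded: 86.00%.

86.00%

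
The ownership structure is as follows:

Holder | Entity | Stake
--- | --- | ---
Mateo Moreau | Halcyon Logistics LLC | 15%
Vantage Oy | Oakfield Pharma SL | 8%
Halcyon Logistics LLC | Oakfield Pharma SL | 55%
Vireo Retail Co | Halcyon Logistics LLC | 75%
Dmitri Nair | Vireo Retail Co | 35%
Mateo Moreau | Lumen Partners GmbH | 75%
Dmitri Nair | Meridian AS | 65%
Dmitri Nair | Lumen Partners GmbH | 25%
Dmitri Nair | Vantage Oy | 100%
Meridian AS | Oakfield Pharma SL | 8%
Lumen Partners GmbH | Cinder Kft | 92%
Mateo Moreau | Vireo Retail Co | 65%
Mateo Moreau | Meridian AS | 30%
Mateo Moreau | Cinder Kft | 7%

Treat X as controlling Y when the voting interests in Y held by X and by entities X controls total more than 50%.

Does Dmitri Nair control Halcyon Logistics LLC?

Dmitri holds 65% of Meridian, so Dmitri controls Meridian.
Dmitri holds 100% of Vantage, so Dmitri controls Vantage.
Neither Dmitri nor any entity Dmitri controls holds any voting interest in Halcyon.
So Dmitri does not control Halcyon.

No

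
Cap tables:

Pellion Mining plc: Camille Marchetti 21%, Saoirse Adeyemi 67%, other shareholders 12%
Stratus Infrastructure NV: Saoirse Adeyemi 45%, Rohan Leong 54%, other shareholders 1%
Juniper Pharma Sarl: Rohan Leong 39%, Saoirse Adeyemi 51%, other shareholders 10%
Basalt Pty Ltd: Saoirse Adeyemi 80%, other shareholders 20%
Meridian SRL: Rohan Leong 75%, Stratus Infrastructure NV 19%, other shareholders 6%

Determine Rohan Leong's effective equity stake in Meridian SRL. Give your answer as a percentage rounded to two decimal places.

Rohan reaches Meridian along 2 paths.
Direct stake: 75% = 75%.
Via Stratus: 54% × 19% = 10.26%.
Total: 75% + 10.26% = 85.26%.

85.26%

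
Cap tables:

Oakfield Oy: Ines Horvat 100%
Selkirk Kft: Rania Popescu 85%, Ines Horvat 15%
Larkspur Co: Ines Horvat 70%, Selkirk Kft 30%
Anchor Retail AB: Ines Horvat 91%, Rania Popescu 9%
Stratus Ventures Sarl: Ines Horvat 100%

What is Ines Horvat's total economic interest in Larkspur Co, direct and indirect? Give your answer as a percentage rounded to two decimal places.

Ines reaches Larkspur along 2 paths.
Direct stake: 70% = 70%.
Via Selkirk: 15% × 30% = 4.5%.
Total: 70% + 4.5% = 74.5%.
Rounded: 74.50%.

74.50%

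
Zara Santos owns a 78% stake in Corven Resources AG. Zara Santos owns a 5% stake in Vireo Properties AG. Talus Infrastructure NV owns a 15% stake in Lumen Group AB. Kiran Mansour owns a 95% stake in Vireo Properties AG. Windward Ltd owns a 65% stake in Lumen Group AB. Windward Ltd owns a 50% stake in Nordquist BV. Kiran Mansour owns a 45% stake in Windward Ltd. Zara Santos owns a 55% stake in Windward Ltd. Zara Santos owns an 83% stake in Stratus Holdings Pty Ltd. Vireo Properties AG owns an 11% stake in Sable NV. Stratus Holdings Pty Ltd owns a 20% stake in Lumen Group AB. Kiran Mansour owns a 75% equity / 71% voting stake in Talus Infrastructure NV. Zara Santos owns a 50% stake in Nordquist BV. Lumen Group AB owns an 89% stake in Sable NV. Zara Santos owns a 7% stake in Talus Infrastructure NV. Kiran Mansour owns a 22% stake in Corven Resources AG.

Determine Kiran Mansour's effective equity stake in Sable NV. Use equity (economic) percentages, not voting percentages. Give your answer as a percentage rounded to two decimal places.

46.50%

Kiran reaches Sable along 3 paths.
Via Windward → Lumen: 45% × 65% × 89% = 26.0325%.
Via Talus → Lumen: 75% × 15% × 89% = 10.0125%.
Via Vireo: 95% × 11% = 10.45%.
Total: 26.0325% + 10.0125% + 10.45% = 46.495%.
Rounded: 46.50%.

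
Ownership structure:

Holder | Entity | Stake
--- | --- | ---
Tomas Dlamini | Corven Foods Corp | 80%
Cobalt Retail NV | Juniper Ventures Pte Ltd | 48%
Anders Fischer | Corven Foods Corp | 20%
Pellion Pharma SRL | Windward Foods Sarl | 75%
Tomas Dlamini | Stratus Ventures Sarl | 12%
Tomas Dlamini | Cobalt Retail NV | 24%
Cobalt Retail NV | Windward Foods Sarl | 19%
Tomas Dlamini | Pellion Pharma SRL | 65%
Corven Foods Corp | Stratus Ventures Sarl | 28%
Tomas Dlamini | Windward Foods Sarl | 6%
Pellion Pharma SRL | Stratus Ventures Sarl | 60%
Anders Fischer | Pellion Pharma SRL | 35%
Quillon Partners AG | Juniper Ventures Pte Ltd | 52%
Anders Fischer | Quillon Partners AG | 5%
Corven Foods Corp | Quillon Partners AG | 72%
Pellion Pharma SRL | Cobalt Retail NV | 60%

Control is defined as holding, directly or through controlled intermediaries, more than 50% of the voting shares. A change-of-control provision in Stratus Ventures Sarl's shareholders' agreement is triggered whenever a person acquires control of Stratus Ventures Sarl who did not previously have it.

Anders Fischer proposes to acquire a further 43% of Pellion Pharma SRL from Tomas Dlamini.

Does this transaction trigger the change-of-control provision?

The purchase adds only to Anders's holdings (Tomas's stake shrinks), so Anders is the only person who could newly come to control Stratus.
Anders's largest direct stake is 35% in Pellion, which does not meet the threshold, so Anders controls no company.
Neither Anders nor any entity Anders controls holds any voting interest in Stratus.
So before the transaction, Anders does not control Stratus.
After the purchase, Anders's direct stake in Pellion rises to 35% + 43% = 78%, and Tomas's stake falls to 22%.
Anders holds 78% of Pellion, so Anders controls Pellion.
Pellion holds 60% of Stratus, so Anders controls Stratus.
Anders did not control Stratus before and does after, so the clause is triggered.

Yes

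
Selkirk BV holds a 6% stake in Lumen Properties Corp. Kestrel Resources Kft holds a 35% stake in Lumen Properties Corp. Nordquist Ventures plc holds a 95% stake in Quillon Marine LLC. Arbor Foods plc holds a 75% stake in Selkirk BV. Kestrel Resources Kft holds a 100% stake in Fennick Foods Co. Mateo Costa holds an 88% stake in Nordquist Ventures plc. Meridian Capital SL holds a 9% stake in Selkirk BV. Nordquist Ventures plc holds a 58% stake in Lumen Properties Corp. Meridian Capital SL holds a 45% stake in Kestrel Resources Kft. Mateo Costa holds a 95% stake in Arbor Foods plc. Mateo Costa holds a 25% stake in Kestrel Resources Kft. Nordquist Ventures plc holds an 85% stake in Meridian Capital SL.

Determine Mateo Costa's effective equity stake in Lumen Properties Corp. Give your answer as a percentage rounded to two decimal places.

Mateo reaches Lumen along 5 paths.
Via Nordquist → Meridian → Kestrel: 88% × 85% × 45% × 35% = 11.781%.
Via Kestrel: 25% × 35% = 8.75%.
Via Nordquist: 88% × 58% = 51.04%.
Via Arbor → Selkirk: 95% × 75% × 6% = 4.275%.
Via Nordquist → Meridian → Selkirk: 88% × 85% × 9% × 6% = 0.40392%.
Total: 11.781% + 8.75% + 51.04% + 4.275% + 0.40392% = 76.24992%.
Rounded: 76.25%.

76.25%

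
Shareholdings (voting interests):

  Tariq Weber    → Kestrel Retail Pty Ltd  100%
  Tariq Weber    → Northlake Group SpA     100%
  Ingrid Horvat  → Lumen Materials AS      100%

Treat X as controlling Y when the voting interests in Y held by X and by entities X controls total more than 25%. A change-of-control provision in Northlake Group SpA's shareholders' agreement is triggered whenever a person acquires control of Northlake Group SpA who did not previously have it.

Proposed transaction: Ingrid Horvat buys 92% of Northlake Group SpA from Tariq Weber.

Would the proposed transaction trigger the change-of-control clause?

The purchase adds only to Ingrid's holdings (Tariq's stake shrinks), so Ingrid is the only person who could newly come to control Northlake.
Ingrid holds 100% of Lumen, so Ingrid controls Lumen.
Neither Ingrid nor any entity Ingrid controls holds any voting interest in Northlake.
So before the transaction, Ingrid does not control Northlake.
After the purchase, Ingrid holds 92% of Northlake directly, and Tariq's stake falls to 8%.
Ingrid holds 92% of Northlake, so Ingrid controls Northlake.
Ingrid did not control Northlake before and does after, so the clause is triggered.

Yes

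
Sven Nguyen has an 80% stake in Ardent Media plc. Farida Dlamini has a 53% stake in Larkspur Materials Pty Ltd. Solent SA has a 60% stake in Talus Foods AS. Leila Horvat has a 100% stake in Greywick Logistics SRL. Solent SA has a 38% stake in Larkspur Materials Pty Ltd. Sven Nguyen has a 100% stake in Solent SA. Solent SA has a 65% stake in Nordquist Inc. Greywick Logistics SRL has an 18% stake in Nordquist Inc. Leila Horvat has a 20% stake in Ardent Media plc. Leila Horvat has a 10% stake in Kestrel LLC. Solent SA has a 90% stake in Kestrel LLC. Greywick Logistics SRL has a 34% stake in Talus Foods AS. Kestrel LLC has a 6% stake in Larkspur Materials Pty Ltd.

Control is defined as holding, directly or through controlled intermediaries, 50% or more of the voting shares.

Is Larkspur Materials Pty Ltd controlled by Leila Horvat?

Leila holds 100% of Greywick, so Leila controls Greywick.
Neither Leila nor any entity Leila controls holds any voting interest in Larkspur.
So Leila does not control Larkspur.

No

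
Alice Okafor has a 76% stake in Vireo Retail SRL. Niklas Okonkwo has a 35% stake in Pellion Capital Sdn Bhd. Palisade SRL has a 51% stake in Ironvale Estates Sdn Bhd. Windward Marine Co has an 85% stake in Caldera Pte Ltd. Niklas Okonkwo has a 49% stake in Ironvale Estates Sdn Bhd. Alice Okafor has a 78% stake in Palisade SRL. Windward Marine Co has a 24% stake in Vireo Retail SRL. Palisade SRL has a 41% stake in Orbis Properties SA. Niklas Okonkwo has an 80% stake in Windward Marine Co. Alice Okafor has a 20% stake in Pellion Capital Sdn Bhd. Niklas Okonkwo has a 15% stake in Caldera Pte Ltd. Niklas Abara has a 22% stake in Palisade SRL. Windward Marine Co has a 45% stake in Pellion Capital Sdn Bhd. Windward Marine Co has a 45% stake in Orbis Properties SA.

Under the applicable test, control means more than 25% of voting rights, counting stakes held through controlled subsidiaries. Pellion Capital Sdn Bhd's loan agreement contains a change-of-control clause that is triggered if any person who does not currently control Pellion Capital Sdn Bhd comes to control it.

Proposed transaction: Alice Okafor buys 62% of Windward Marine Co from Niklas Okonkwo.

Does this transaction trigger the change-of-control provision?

The purchase adds only to Alice's holdings (Niklas Okonkwo's stake shrinks), so Alice is the only person who could newly come to control Pellion.
Alice holds 78% of Palisade, so Alice controls Palisade.
Palisade holds 41% of Orbis, so Alice controls Orbis.
Palisade holds 51% of Ironvale, so Alice controls Ironvale.
Alice holds 76% of Vireo, so Alice controls Vireo.
In Pellion, Alice's side holds only 20%, not > 25%.
So before the transaction, Alice does not control Pellion.
After the purchase, Alice holds 62% of Windward directly, and Niklas Okonkwo's stake falls to 18%.
Alice holds 62% of Windward, so Alice controls Windward.
Alice and Windward together hold 20% + 45% = 65% of Pellion, so Alice controls Pellion.
Alice did not control Pellion before and does after, so the clause is triggered.

Yes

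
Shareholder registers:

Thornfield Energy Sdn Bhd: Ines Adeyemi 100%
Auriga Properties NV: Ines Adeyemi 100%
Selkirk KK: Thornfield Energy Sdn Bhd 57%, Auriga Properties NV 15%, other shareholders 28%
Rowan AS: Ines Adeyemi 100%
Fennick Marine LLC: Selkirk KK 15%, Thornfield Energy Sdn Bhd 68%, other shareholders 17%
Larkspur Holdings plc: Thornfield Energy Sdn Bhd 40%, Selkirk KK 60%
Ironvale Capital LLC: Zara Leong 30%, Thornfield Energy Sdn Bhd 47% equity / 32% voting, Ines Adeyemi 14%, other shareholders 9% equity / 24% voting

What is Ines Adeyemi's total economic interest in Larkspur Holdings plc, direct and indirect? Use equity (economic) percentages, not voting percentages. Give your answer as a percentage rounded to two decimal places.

83.20%

Ines reaches Larkspur along 3 paths.
Via Thornfield: 100% × 40% = 40%.
Via Thornfield → Selkirk: 100% × 57% × 60% = 34.2%.
Via Auriga → Selkirk: 100% × 15% × 60% = 9%.
Total: 40% + 34.2% + 9% = 83.2%.
Rounded: 83.20%.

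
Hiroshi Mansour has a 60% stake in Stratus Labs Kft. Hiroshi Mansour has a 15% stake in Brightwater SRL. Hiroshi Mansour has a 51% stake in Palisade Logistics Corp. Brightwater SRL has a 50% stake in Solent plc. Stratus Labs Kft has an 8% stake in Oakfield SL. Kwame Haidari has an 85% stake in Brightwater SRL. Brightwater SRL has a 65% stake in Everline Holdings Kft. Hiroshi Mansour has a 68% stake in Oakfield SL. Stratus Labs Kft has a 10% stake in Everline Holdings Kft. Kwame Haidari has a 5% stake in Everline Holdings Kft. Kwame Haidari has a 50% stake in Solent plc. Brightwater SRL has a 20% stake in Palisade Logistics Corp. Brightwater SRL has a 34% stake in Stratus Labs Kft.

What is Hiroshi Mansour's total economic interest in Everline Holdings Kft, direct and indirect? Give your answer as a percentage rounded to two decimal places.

16.26%

Hiroshi reaches Everline along 3 paths.
Via Brightwater → Stratus: 15% × 34% × 10% = 0.51%.
Via Stratus: 60% × 10% = 6%.
Via Brightwater: 15% × 65% = 9.75%.
Total: 0.51% + 6% + 9.75% = 16.26%.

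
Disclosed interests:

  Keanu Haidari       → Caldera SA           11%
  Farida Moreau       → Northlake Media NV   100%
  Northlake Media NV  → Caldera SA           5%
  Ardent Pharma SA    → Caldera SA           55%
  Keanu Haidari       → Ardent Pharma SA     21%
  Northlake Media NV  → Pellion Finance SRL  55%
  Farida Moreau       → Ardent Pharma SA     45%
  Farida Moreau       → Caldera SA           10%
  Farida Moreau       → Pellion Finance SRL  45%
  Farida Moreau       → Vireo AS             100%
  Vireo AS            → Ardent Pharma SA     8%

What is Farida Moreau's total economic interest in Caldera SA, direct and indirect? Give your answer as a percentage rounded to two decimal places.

44.15%

Farida reaches Caldera along 4 paths.
Direct stake: 10% = 10%.
Via Ardent: 45% × 55% = 24.75%.
Via Vireo → Ardent: 100% × 8% × 55% = 4.4%.
Via Northlake: 100% × 5% = 5%.
Total: 10% + 24.75% + 4.4% + 5% = 44.15%.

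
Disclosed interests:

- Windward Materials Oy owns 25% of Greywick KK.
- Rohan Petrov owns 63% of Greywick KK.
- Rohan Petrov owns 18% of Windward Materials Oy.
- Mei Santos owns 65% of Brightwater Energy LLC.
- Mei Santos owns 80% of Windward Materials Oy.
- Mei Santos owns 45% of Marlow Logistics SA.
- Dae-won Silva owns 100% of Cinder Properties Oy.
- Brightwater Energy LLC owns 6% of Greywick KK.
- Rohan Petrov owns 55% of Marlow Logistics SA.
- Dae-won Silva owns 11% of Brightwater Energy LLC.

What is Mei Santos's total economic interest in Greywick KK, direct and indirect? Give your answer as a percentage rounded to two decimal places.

23.90%

Mei reaches Greywick along 2 paths.
Via Brightwater: 65% × 6% = 3.9%.
Via Windward: 80% × 25% = 20%.
Total: 3.9% + 20% = 23.9%.
Rounded: 23.90%.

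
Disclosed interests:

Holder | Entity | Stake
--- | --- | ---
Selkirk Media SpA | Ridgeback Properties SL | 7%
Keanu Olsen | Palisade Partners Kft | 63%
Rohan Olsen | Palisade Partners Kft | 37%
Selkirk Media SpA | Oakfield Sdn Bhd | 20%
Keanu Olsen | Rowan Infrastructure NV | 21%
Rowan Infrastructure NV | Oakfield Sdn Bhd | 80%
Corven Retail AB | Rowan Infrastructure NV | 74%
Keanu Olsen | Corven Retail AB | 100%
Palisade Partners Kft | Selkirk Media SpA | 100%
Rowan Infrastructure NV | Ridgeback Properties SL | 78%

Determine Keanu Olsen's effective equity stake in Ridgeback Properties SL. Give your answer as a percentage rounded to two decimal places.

Keanu reaches Ridgeback along 3 paths.
Via Rowan: 21% × 78% = 16.38%.
Via Corven → Rowan: 100% × 74% × 78% = 57.72%.
Via Palisade → Selkirk: 63% × 100% × 7% = 4.41%.
Total: 16.38% + 57.72% + 4.41% = 78.51%.

78.51%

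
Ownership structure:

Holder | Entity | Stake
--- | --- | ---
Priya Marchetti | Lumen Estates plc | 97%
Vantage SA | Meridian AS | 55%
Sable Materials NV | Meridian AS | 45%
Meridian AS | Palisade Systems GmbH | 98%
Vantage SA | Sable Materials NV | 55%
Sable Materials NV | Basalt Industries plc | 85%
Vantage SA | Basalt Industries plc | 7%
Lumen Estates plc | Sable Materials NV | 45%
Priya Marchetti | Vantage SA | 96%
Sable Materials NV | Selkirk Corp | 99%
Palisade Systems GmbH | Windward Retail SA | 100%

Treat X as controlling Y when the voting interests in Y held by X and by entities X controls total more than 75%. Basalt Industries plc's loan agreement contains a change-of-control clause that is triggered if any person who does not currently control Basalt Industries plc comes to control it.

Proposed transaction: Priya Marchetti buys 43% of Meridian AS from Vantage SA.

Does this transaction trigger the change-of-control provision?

The purchase adds only to Priya's holdings (Vantage's stake shrinks), so Priya is the only person who could newly come to control Basalt.
Priya holds 97% of Lumen, so Priya controls Lumen.
Priya holds 96% of Vantage, so Priya controls Vantage.
Lumen and Vantage together hold 45% + 55% = 100% of Sable, so Priya controls Sable.
Sable and Vantage together hold 85% + 7% = 92% of Basalt, so Priya controls Basalt.
So Priya already controls Basalt before the transaction.
After the purchase, Priya holds 43% of Meridian directly, and Vantage's stake falls to 12%.
Priya controlled Basalt already, so this is not a new person acquiring control; every other person's position is unchanged or reduced.
No new person acquires control, so the clause is not triggered.

No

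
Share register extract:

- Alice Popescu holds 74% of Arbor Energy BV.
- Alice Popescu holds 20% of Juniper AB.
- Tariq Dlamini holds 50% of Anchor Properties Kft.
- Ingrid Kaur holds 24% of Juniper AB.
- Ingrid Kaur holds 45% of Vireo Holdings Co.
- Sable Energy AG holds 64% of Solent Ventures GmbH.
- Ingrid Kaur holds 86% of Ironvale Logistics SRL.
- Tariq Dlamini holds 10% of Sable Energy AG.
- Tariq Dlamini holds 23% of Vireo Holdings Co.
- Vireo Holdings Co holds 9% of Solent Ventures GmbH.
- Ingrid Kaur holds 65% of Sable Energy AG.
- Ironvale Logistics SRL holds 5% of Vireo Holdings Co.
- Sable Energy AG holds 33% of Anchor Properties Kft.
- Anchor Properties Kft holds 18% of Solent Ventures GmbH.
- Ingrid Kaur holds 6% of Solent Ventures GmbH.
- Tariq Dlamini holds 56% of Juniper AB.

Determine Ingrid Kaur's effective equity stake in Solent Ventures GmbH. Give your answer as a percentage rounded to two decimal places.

Ingrid reaches Solent along 5 paths.
Direct stake: 6% = 6%.
Via Sable: 65% × 64% = 41.6%.
Via Sable → Anchor: 65% × 33% × 18% = 3.861%.
Via Vireo: 45% × 9% = 4.05%.
Via Ironvale → Vireo: 86% × 5% × 9% = 0.387%.
Total: 6% + 41.6% + 3.861% + 4.05% + 0.387% = 55.898%.
Rounded: 55.90%.

55.90%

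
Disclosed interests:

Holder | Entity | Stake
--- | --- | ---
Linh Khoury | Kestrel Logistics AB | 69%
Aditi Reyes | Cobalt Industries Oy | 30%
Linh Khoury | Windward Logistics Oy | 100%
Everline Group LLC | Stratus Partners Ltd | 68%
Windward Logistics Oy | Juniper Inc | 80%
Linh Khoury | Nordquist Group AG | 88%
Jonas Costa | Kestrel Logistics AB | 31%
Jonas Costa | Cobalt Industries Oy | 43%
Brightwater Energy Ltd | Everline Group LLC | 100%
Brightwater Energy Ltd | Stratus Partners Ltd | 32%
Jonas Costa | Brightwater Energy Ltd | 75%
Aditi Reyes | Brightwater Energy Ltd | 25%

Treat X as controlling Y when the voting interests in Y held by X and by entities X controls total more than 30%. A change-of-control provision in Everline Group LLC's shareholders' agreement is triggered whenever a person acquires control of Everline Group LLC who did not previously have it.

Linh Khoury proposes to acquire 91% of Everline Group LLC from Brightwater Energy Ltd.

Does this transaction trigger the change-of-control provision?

The purchase adds only to Linh's holdings (Brightwater's stake shrinks), so Linh is the only person who could newly come to control Everline.
Linh holds 69% of Kestrel, so Linh controls Kestrel.
Linh holds 100% of Windward, so Linh controls Windward.
Windward holds 80% of Juniper, so Linh controls Juniper.
Linh holds 88% of Nordquist, so Linh controls Nordquist.
Neither Linh nor any entity Linh controls holds any voting interest in Everline.
So before the transaction, Linh does not control Everline.
After the purchase, Linh holds 91% of Everline directly, and Brightwater's stake falls to 9%.
Linh holds 91% of Everline, so Linh controls Everline.
Linh did not control Everline before and does after, so the clause is triggered.

Yes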